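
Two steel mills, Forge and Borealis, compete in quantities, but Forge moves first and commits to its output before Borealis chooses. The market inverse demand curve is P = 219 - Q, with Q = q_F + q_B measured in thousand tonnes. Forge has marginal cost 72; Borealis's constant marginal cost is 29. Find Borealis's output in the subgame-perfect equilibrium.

69

The follower Borealis best-responds to any q_F: π_B = (219 - Q)q_B - 29q_B.
Follower FOC: 190 - q_F - 2q_B = 0, so q_B(q_F) = (190 - q_F)/2.
The leader anticipates this reaction. Substituting into P = 219 - Q gives P = 124 - (1/2)q_F, so π_F = (124 - (1/2)q_F)q_F - 72q_F.
The leader's first-order condition 52 - q_F = 0 yields q_F = 52.
Then q_B = (190 - 52)/2 = 69.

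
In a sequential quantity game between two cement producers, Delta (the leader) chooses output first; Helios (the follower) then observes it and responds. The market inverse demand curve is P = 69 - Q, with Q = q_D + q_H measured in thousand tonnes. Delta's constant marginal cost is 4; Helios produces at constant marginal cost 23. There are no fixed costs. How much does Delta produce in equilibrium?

42

The follower Helios best-responds to any q_D: π_H = (69 - Q)q_H - 23q_H.
Follower FOC: 46 - q_D - 2q_H = 0, so q_H(q_D) = (46 - q_D)/2.
The leader anticipates this reaction. Substituting into P = 69 - Q gives P = 46 - (1/2)q_D, so π_D = (46 - (1/2)q_D)q_D - 4q_D.
Maximising: ∂π_D/∂q_D = 42 - q_D = 0, giving q_D = 42.
Then q_H = (46 - 42)/2 = 2.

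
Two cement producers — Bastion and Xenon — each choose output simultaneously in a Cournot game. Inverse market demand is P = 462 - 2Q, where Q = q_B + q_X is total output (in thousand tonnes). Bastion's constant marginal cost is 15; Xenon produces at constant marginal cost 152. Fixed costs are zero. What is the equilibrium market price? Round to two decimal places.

Bastion's profit: π_B = (462 - 2Q)q_B - (15q_B). Setting ∂π_B/∂q_B = 0: 447 - 4q_B - 2(q_X) = 0.
Xenon's profit: π_X = (462 - 2Q)q_X - (152q_X). Setting ∂π_X/∂q_X = 0: 310 - 4q_X - 2(q_B) = 0.
Rearranging gives the reaction functions q_B = (447 - 2q_X)/4 and q_X = (310 - 2q_B)/4.
Substituting one into the other gives q_B = 292/3 and q_X = 173/6.
Total output Q = 757/6, so price P = 462 - 2·(757/6) = 629/3.

209.67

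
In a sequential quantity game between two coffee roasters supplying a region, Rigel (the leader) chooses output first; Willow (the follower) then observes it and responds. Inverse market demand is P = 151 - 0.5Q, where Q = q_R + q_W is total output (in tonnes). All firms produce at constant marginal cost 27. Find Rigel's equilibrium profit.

3844

The follower Willow best-responds to any q_R: π_W = (151 - 0.5Q)q_W - 27q_W.
Follower FOC: 124 - (1/2)q_R - q_W = 0, so q_W(q_R) = (124 - (1/2)q_R).
The leader anticipates this reaction. Substituting into P = 151 - 0.5Q gives P = 89 - (1/4)q_R, so π_R = (89 - (1/4)q_R)q_R - 27q_R.
The leader's first-order condition 62 - (1/2)q_R = 0 yields q_R = 124.
Then q_W = (124 - (1/2)·124) = 62.
Price P = 151 - (1/2)·186 = 58.
Rigel's profit: (58 - 27)·124 = 3844.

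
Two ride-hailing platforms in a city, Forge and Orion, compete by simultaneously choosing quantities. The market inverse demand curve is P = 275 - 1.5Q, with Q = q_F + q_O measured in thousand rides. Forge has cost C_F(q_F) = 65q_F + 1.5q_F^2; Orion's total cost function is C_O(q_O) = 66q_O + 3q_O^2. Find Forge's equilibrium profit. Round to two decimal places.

2784.12

Forge's profit: π_F = (275 - 1.5Q)q_F - (65q_F + (3/2)q_F²). Setting ∂π_F/∂q_F = 0: 210 - 6q_F - (3/2)(q_O) = 0.
Orion's first-order condition: 209 - 9q_O - (3/2)(q_F) = 0.
So q_F = (210 - (3/2)q_O)/6 and q_O = (209 - (3/2)q_F)/9.
Solving the pair: q_F = 30.4638, q_O = 1252/69.
Price P = 275 - (3/2)·(1118/23) = 202.0870.
Forge's profit: 202.0870·30.4638 - 65·30.4638 - (3/2)·30.4638² = 2784.1235.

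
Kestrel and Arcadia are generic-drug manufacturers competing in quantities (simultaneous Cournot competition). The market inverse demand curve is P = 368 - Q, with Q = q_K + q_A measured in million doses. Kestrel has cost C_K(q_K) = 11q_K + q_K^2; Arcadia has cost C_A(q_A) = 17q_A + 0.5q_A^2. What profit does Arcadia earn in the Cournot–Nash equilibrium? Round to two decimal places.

Kestrel's profit: π_K = (368 - Q)q_K - (11q_K + q_K²). Setting ∂π_K/∂q_K = 0: 357 - 4q_K - (q_A) = 0.
Arcadia's first-order condition: 351 - 3q_A - (q_K) = 0.
Rearranging gives the reaction functions q_K = (357 - q_A)/4 and q_A = (351 - q_K)/3.
Substituting one into the other gives q_K = 720/11 and q_A = 1047/11.
Price P = 368 - 1767/11 = 207.3636.
Arcadia's profit: 207.3636·(1047/11) - 17·(1047/11) - (1/2)(1047/11)² = 13589.3678.

13589.37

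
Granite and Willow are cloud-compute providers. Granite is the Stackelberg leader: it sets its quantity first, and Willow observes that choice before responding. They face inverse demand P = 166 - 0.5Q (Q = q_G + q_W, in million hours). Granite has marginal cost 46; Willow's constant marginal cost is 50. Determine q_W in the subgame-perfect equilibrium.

54

The follower Willow best-responds to any q_G: π_W = (166 - 0.5Q)q_W - 50q_W.
Setting the follower's marginal profit to zero, 116 - (1/2)q_G - q_W = 0, i.e. q_W = (116 - (1/2)q_G).
The leader anticipates this reaction. Substituting into P = 166 - 0.5Q gives P = 108 - (1/4)q_G, so π_G = (108 - (1/4)q_G)q_G - 46q_G.
The leader's first-order condition 62 - (1/2)q_G = 0 yields q_G = 124.
Then q_W = (116 - (1/2)·124) = 54.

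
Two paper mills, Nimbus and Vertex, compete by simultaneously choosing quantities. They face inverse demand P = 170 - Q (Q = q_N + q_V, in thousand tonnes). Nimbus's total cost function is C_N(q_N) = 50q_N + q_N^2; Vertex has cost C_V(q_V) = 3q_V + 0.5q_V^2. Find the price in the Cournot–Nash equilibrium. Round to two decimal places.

Nimbus's profit: π_N = (170 - Q)q_N - (50q_N + q_N²). Setting ∂π_N/∂q_N = 0: 120 - 4q_N - (q_V) = 0.
Vertex's first-order condition: 167 - 3q_V - (q_N) = 0.
Best responses: q_N = (120 - q_V)/4, q_V = (167 - q_N)/3.
Substituting one into the other gives q_N = 193/11 and q_V = 548/11.
Total output Q = 741/11, so price P = 170 - 741/11 = 1129/11.

102.64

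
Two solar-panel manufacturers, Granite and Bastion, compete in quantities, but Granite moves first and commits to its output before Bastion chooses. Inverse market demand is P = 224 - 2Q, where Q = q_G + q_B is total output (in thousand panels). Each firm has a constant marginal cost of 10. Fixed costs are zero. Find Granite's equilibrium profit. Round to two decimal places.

The follower Bastion best-responds to any q_G: π_B = (224 - 2Q)q_B - 10q_B.
Follower FOC: 214 - 2q_G - 4q_B = 0, so q_B(q_G) = (214 - 2q_G)/4.
Granite substitutes q_B(q_G) into its own profit: π_G = q_G(224 - 2q_G - (214 - 2q_G)/2) - 10q_G = (117 - q_G)q_G - 10q_G.
The leader's first-order condition 107 - 2q_G = 0 yields q_G = 107/2.
Then q_B = (214 - 2·(107/2))/4 = 107/4.
Price P = 224 - 2·(321/4) = 127/2.
Granite's profit: (127/2 - 10)·(107/2) = 2862.2500.

2862.25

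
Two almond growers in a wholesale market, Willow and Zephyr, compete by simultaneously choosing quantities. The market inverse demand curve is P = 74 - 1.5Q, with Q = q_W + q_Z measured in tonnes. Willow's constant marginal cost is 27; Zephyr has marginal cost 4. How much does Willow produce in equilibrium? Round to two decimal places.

5.33

Willow's profit: π_W = (74 - 1.5Q)q_W - (27q_W). Setting ∂π_W/∂q_W = 0: 47 - 3q_W - (3/2)(q_Z) = 0.
Zephyr's first-order condition: 70 - 3q_Z - (3/2)(q_W) = 0.
Rearranging gives the reaction functions q_W = (47 - (3/2)q_Z)/3 and q_Z = (70 - (3/2)q_W)/3.
Solving the pair: q_W = 16/3, q_Z = 62/3.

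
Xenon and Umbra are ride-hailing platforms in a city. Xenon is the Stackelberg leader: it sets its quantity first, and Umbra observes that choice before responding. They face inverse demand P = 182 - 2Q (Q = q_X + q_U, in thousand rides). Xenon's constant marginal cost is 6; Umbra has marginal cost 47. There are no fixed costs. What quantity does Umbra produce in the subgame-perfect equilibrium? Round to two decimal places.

6.63

The follower Umbra best-responds to any q_X: π_U = (182 - 2Q)q_U - 47q_U.
∂π_U/∂q_U = 135 - 2q_X - 4q_U = 0 gives the reaction function q_U = (135 - 2q_X)/4.
The leader anticipates this reaction. Substituting into P = 182 - 2Q gives P = 229/2 - q_X, so π_X = (229/2 - q_X)q_X - 6q_X.
The leader's first-order condition 217/2 - 2q_X = 0 yields q_X = 217/4.
Then q_U = (135 - 2·(217/4))/4 = 53/8.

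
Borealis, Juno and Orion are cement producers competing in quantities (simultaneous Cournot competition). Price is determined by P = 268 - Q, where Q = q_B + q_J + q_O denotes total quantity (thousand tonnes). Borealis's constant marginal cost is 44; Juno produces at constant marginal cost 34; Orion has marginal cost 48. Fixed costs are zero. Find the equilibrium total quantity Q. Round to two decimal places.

169.50

Borealis's profit: π_B = (268 - Q)q_B - (44q_B). Setting ∂π_B/∂q_B = 0: 224 - 2q_B - (q_J + q_O) = 0.
Juno's profit: π_J = (268 - Q)q_J - (34q_J). Setting ∂π_J/∂q_J = 0: 234 - 2q_J - (q_B + q_O) = 0.
Orion's profit: π_O = (268 - Q)q_O - (48q_O). Setting ∂π_O/∂q_O = 0: 220 - 2q_O - (q_B + q_J) = 0.
Adding the 3 conditions: 678 − 2Q − 2Q = 0, i.e. Q = 339/2.
Back-substituting: q_B = (224 − 339/2) = 109/2, q_J = (234 − 339/2) = 129/2, q_O = (220 − 339/2) = 101/2.
Total output Q = 109/2 + 129/2 + 101/2 = 339/2.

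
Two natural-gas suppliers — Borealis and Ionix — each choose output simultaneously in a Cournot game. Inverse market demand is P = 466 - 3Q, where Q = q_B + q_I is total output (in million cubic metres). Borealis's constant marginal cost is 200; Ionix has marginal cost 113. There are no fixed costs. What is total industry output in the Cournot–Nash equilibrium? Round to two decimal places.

Borealis's profit: π_B = (466 - 3Q)q_B - (200q_B). Setting ∂π_B/∂q_B = 0: 266 - 6q_B - 3(q_I) = 0.
Ionix's profit: π_I = (466 - 3Q)q_I - (113q_I). Setting ∂π_I/∂q_I = 0: 353 - 6q_I - 3(q_B) = 0.
Best responses: q_B = (266 - 3q_I)/6, q_I = (353 - 3q_B)/6.
Substituting one into the other gives q_B = 179/9 and q_I = 440/9.
Total output Q = 179/9 + 440/9 = 619/9.

68.78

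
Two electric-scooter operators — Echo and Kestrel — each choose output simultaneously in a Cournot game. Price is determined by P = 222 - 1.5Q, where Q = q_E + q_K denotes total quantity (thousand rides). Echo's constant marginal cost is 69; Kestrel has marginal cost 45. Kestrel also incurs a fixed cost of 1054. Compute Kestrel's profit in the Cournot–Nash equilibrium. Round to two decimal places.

Echo's profit: π_E = (222 - 1.5Q)q_E - (69q_E). Setting ∂π_E/∂q_E = 0: 153 - 3q_E - (3/2)(q_K) = 0.
Kestrel's profit: π_K = (222 - 1.5Q)q_K - (45q_K). Setting ∂π_K/∂q_K = 0: 177 - 3q_K - (3/2)(q_E) = 0.
Best responses: q_E = (153 - (3/2)q_K)/3, q_K = (177 - (3/2)q_E)/3.
Substituting one into the other gives q_E = 86/3 and q_K = 134/3.
Price P = 222 - (3/2)·(220/3) = 112.
Kestrel's profit: (112 - 45)·(134/3) - 1054 = 1938.6667.

1938.67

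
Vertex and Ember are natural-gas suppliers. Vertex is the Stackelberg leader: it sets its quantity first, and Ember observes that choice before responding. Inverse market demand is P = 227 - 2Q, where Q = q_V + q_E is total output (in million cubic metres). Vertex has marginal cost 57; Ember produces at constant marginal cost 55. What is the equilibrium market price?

99

The follower Ember best-responds to any q_V: π_E = (227 - 2Q)q_E - 55q_E.
Setting the follower's marginal profit to zero, 172 - 2q_V - 4q_E = 0, i.e. q_E = (172 - 2q_V)/4.
Vertex substitutes q_E(q_V) into its own profit: π_V = q_V(227 - 2q_V - (172 - 2q_V)/2) - 57q_V = (141 - q_V)q_V - 57q_V.
Maximising: ∂π_V/∂q_V = 84 - 2q_V = 0, giving q_V = 42.
Then q_E = (172 - 2·42)/4 = 22.
Total output Q = 64, so price P = 227 - 2·64 = 99.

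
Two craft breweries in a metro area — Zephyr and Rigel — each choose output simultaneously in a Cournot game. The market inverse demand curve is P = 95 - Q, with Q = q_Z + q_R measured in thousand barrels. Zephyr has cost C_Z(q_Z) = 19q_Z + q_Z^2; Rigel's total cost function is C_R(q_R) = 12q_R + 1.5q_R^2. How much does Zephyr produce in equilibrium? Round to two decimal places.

Zephyr's profit: π_Z = (95 - Q)q_Z - (19q_Z + q_Z²). Setting ∂π_Z/∂q_Z = 0: 76 - 4q_Z - (q_R) = 0.
Rigel's profit: π_R = (95 - Q)q_R - (12q_R + (3/2)q_R²). Setting ∂π_R/∂q_R = 0: 83 - 5q_R - (q_Z) = 0.
Best responses: q_Z = (76 - q_R)/4, q_R = (83 - q_Z)/5.
Solving the pair: q_Z = 297/19, q_R = 256/19.

15.63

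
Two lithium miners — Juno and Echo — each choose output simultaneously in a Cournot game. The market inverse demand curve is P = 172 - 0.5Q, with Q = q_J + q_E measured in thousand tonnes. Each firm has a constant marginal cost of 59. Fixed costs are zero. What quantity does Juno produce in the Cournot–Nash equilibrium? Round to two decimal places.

75.33

Each firm earns π_i = (172 - 0.5Q)q_i - 59q_i.
Setting ∂π_i/∂q_i = 0 with rivals' quantities fixed: 113 - q_i - (1/2)q_j = 0.
With identical firms every q_j equals q_i, so q_j = q_i and 113 = (3/2)q_i, giving q_i = 226/3.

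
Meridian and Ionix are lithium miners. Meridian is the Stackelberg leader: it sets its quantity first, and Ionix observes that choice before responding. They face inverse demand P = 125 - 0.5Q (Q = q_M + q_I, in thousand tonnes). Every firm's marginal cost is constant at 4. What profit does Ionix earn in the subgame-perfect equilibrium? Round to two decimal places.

The follower Ionix best-responds to any q_M: π_I = (125 - 0.5Q)q_I - 4q_I.
Setting the follower's marginal profit to zero, 121 - (1/2)q_M - q_I = 0, i.e. q_I = (121 - (1/2)q_M).
The leader anticipates this reaction. Substituting into P = 125 - 0.5Q gives P = 129/2 - (1/4)q_M, so π_M = (129/2 - (1/4)q_M)q_M - 4q_M.
Maximising: ∂π_M/∂q_M = 121/2 - (1/2)q_M = 0, giving q_M = 121.
Then q_I = (121 - (1/2)·121) = 121/2.
Price P = 125 - (1/2)·(363/2) = 137/4.
Ionix's profit: (137/4 - 4)·(121/2) = 1830.1250.

1830.13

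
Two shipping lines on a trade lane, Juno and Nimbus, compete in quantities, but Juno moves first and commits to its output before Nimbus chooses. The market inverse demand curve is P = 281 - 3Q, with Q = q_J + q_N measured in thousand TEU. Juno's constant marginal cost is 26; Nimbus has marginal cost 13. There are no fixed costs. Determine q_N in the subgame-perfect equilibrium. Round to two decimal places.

24.50

Solve by backward induction. Given q_J, the follower Nimbus maximises π_N = (281 - 3q_J - 3q_N)q_N - 13q_N.
Setting the follower's marginal profit to zero, 268 - 3q_J - 6q_N = 0, i.e. q_N = (268 - 3q_J)/6.
Juno substitutes q_N(q_J) into its own profit: π_J = q_J(281 - 3q_J - (268 - 3q_J)/2) - 26q_J = (147 - (3/2)q_J)q_J - 26q_J.
Leader FOC: 121 - 3q_J = 0, so q_J = 121/3.
Then q_N = (268 - 3·(121/3))/6 = 49/2.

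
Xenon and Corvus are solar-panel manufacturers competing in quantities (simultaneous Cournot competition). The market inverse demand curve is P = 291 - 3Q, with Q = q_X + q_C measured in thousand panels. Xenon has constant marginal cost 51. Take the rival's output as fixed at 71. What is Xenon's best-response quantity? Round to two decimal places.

4.50

With the rival's output fixed at 71, Xenon's profit is π_X = (291 - 3·71 - 3q_X)q_X - (51q_X) = (78 - 3q_X)q_X - (51q_X).
∂π_X/∂q_X = 27 - 6q_X = 0, so q_X = 9/2.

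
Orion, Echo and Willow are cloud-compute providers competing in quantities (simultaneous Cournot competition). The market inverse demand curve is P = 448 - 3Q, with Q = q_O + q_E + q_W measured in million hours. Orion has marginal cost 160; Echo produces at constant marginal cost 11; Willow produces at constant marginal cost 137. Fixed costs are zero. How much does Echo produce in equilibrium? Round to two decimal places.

Orion's profit: π_O = (448 - 3Q)q_O - (160q_O). Setting ∂π_O/∂q_O = 0: 288 - 6q_O - 3(q_E + q_W) = 0.
Echo's profit: π_E = (448 - 3Q)q_E - (11q_E). Setting ∂π_E/∂q_E = 0: 437 - 6q_E - 3(q_O + q_W) = 0.
Willow's profit: π_W = (448 - 3Q)q_W - (137q_W). Setting ∂π_W/∂q_W = 0: 311 - 6q_W - 3(q_O + q_E) = 0.
Summing all 3 equations gives 1036 − 12Q = 0, hence Q = 259/3.
Back-substituting: q_O = (288 − 259)/3 = 29/3, q_E = (437 − 259)/3 = 178/3, q_W = (311 − 259)/3 = 52/3.

59.33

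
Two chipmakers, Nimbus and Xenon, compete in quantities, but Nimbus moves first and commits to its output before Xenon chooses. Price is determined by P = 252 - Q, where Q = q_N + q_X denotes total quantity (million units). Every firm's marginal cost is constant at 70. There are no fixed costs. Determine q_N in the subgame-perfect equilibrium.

Solve by backward induction. Given q_N, the follower Xenon maximises π_X = (252 - q_N - q_X)q_X - 70q_X.
Follower FOC: 182 - q_N - 2q_X = 0, so q_X(q_N) = (182 - q_N)/2.
The leader anticipates this reaction. Substituting into P = 252 - Q gives P = 161 - (1/2)q_N, so π_N = (161 - (1/2)q_N)q_N - 70q_N.
Leader FOC: 91 - q_N = 0, so q_N = 91.
Then q_X = (182 - 91)/2 = 91/2.

91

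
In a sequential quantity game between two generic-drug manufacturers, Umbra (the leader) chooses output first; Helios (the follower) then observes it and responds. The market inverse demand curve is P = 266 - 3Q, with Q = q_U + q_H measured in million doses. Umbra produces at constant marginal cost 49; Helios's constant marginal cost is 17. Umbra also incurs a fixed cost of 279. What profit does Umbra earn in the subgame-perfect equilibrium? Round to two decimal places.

The follower Helios best-responds to any q_U: π_H = (266 - 3Q)q_H - 17q_H.
Setting the follower's marginal profit to zero, 249 - 3q_U - 6q_H = 0, i.e. q_H = (249 - 3q_U)/6.
Umbra substitutes q_H(q_U) into its own profit: π_U = q_U(266 - 3q_U - (249 - 3q_U)/2) - 49q_U = (283/2 - (3/2)q_U)q_U - 49q_U.
The leader's first-order condition 185/2 - 3q_U = 0 yields q_U = 185/6.
Then q_H = (249 - 3·(185/6))/6 = 313/12.
Price P = 266 - 3·(683/12) = 381/4.
Umbra's profit: (381/4 - 49)·(185/6) - 279 = 1147.0417.

1147.04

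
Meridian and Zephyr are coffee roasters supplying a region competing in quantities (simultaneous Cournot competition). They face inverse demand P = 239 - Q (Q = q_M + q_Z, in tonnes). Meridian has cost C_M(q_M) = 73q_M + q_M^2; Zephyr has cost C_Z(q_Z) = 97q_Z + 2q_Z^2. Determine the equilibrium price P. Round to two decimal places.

184.39

Meridian's profit: π_M = (239 - Q)q_M - (73q_M + q_M²). Setting ∂π_M/∂q_M = 0: 166 - 4q_M - (q_Z) = 0.
Zephyr's first-order condition: 142 - 6q_Z - (q_M) = 0.
So q_M = (166 - q_Z)/4 and q_Z = (142 - q_M)/6.
Substituting one into the other gives q_M = 854/23 and q_Z = 402/23.
Total output Q = 1256/23, so price P = 239 - 1256/23 = 184.3913.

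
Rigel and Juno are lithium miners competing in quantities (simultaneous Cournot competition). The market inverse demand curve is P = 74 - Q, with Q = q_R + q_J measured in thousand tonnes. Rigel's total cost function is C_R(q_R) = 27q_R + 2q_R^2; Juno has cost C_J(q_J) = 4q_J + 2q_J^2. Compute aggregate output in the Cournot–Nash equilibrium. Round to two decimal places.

16.71

Rigel's profit: π_R = (74 - Q)q_R - (27q_R + 2q_R²). Setting ∂π_R/∂q_R = 0: 47 - 6q_R - (q_J) = 0.
Juno's profit: π_J = (74 - Q)q_J - (4q_J + 2q_J²). Setting ∂π_J/∂q_J = 0: 70 - 6q_J - (q_R) = 0.
So q_R = (47 - q_J)/6 and q_J = (70 - q_R)/6.
Solving the pair: q_R = 212/35, q_J = 373/35.
Total output Q = 212/35 + 373/35 = 117/7.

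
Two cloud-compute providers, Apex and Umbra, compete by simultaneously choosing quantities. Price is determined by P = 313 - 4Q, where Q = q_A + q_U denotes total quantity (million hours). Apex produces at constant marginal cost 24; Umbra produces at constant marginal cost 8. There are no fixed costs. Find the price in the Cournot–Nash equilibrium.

115

Apex's profit: π_A = (313 - 4Q)q_A - (24q_A). Setting ∂π_A/∂q_A = 0: 289 - 8q_A - 4(q_U) = 0.
Umbra's first-order condition: 305 - 8q_U - 4(q_A) = 0.
Best responses: q_A = (289 - 4q_U)/8, q_U = (305 - 4q_A)/8.
Substituting one into the other gives q_A = 91/4 and q_U = 107/4.
Total output Q = 99/2, so price P = 313 - 4·(99/2) = 115.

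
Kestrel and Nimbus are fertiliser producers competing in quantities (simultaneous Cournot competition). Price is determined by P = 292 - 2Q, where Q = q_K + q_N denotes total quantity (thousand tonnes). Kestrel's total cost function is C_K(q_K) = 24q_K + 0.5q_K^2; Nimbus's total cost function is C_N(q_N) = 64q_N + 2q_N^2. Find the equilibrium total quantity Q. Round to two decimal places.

63.67

Kestrel's profit: π_K = (292 - 2Q)q_K - (24q_K + (1/2)q_K²). Setting ∂π_K/∂q_K = 0: 268 - 5q_K - 2(q_N) = 0.
Nimbus's first-order condition: 228 - 8q_N - 2(q_K) = 0.
Best responses: q_K = (268 - 2q_N)/5, q_N = (228 - 2q_K)/8.
Solving the pair: q_K = 422/9, q_N = 151/9.
Total output Q = 422/9 + 151/9 = 191/3.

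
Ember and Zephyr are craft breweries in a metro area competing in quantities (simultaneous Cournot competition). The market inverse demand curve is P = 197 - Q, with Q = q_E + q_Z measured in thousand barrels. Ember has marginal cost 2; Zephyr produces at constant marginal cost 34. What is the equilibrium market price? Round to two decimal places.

Ember's profit: π_E = (197 - Q)q_E - (2q_E). Setting ∂π_E/∂q_E = 0: 195 - 2q_E - (q_Z) = 0.
Zephyr's profit: π_Z = (197 - Q)q_Z - (34q_Z). Setting ∂π_Z/∂q_Z = 0: 163 - 2q_Z - (q_E) = 0.
So q_E = (195 - q_Z)/2 and q_Z = (163 - q_E)/2.
Solving the pair: q_E = 227/3, q_Z = 131/3.
Total output Q = 358/3, so price P = 197 - 358/3 = 233/3.

77.67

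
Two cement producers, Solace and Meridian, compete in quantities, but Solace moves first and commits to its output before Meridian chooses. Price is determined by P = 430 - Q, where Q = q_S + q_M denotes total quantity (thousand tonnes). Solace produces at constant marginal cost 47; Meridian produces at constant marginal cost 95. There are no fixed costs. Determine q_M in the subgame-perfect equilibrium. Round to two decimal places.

59.75

The follower Meridian best-responds to any q_S: π_M = (430 - Q)q_M - 95q_M.
Follower FOC: 335 - q_S - 2q_M = 0, so q_M(q_S) = (335 - q_S)/2.
The leader anticipates this reaction. Substituting into P = 430 - Q gives P = 525/2 - (1/2)q_S, so π_S = (525/2 - (1/2)q_S)q_S - 47q_S.
Leader FOC: 431/2 - q_S = 0, so q_S = 431/2.
Then q_M = (335 - 431/2)/2 = 239/4.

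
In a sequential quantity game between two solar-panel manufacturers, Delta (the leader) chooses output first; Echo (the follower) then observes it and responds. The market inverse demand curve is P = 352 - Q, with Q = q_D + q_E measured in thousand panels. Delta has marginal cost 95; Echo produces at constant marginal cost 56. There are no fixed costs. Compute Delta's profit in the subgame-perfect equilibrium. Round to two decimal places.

The follower Echo best-responds to any q_D: π_E = (352 - Q)q_E - 56q_E.
Setting the follower's marginal profit to zero, 296 - q_D - 2q_E = 0, i.e. q_E = (296 - q_D)/2.
The leader anticipates this reaction. Substituting into P = 352 - Q gives P = 204 - (1/2)q_D, so π_D = (204 - (1/2)q_D)q_D - 95q_D.
Maximising: ∂π_D/∂q_D = 109 - q_D = 0, giving q_D = 109.
Then q_E = (296 - 109)/2 = 187/2.
Price P = 352 - 405/2 = 299/2.
Delta's profit: (299/2 - 95)·109 = 5940.5000.

5940.50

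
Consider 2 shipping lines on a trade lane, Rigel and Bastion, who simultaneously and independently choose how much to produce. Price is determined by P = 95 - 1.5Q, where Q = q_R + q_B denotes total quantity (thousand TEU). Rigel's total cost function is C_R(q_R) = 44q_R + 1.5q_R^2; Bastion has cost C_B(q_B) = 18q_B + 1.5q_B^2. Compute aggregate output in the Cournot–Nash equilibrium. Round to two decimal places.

17.07

Rigel's profit: π_R = (95 - 1.5Q)q_R - (44q_R + (3/2)q_R²). Setting ∂π_R/∂q_R = 0: 51 - 6q_R - (3/2)(q_B) = 0.
Bastion's first-order condition: 77 - 6q_B - (3/2)(q_R) = 0.
So q_R = (51 - (3/2)q_B)/6 and q_B = (77 - (3/2)q_R)/6.
Solving the pair: q_R = 254/45, q_B = 514/45.
Total output Q = 254/45 + 514/45 = 256/15.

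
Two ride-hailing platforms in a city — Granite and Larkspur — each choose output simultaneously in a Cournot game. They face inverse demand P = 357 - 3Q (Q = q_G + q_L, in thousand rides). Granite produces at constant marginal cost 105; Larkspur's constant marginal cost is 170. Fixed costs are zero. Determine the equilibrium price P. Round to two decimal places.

Granite's profit: π_G = (357 - 3Q)q_G - (105q_G). Setting ∂π_G/∂q_G = 0: 252 - 6q_G - 3(q_L) = 0.
Larkspur's profit: π_L = (357 - 3Q)q_L - (170q_L). Setting ∂π_L/∂q_L = 0: 187 - 6q_L - 3(q_G) = 0.
Best responses: q_G = (252 - 3q_L)/6, q_L = (187 - 3q_G)/6.
Solving the pair: q_G = 317/9, q_L = 122/9.
Total output Q = 439/9, so price P = 357 - 3·(439/9) = 632/3.

210.67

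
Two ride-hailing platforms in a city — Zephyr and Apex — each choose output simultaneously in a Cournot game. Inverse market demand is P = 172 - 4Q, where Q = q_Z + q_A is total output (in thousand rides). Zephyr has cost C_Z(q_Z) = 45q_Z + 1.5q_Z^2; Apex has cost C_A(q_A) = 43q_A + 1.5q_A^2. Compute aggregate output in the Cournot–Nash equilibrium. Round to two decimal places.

Zephyr's profit: π_Z = (172 - 4Q)q_Z - (45q_Z + (3/2)q_Z²). Setting ∂π_Z/∂q_Z = 0: 127 - 11q_Z - 4(q_A) = 0.
Apex's profit: π_A = (172 - 4Q)q_A - (43q_A + (3/2)q_A²). Setting ∂π_A/∂q_A = 0: 129 - 11q_A - 4(q_Z) = 0.
Rearranging gives the reaction functions q_Z = (127 - 4q_A)/11 and q_A = (129 - 4q_Z)/11.
Substituting one into the other gives q_Z = 881/105 and q_A = 911/105.
Total output Q = 881/105 + 911/105 = 256/15.

17.07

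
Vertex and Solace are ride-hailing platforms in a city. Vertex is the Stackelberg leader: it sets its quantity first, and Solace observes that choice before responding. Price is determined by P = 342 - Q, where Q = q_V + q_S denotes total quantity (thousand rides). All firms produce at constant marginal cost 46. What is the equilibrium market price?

120

The follower Solace best-responds to any q_V: π_S = (342 - Q)q_S - 46q_S.
Setting the follower's marginal profit to zero, 296 - q_V - 2q_S = 0, i.e. q_S = (296 - q_V)/2.
The leader anticipates this reaction. Substituting into P = 342 - Q gives P = 194 - (1/2)q_V, so π_V = (194 - (1/2)q_V)q_V - 46q_V.
Maximising: ∂π_V/∂q_V = 148 - q_V = 0, giving q_V = 148.
Then q_S = (296 - 148)/2 = 74.
Total output Q = 222, so price P = 342 - 222 = 120.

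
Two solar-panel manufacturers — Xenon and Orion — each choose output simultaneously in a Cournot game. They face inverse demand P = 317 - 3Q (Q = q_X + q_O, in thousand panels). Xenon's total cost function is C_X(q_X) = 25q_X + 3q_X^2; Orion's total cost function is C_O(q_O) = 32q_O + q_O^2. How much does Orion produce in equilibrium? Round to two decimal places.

29.24

Xenon's profit: π_X = (317 - 3Q)q_X - (25q_X + 3q_X²). Setting ∂π_X/∂q_X = 0: 292 - 12q_X - 3(q_O) = 0.
Orion's profit: π_O = (317 - 3Q)q_O - (32q_O + q_O²). Setting ∂π_O/∂q_O = 0: 285 - 8q_O - 3(q_X) = 0.
Best responses: q_X = (292 - 3q_O)/12, q_O = (285 - 3q_X)/8.
Solving the pair: q_X = 1481/87, q_O = 848/29.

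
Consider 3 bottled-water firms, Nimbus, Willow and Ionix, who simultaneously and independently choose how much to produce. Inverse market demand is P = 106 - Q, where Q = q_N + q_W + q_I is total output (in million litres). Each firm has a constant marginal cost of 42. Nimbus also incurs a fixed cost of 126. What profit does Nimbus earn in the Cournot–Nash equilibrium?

Each firm earns π_i = (106 - Q)q_i - 42q_i.
Setting ∂π_i/∂q_i = 0 with rivals' quantities fixed: 64 - 2q_i - Σ_{j≠i} q_j = 0.
By symmetry each firm produces the same amount; substituting Σ_{j≠i} q_j = 2q_i yields q_i = 64/4 = 16.
Price P = 106 - 48 = 58.
Nimbus's profit: (58 - 42)·16 - 126 = 130.

130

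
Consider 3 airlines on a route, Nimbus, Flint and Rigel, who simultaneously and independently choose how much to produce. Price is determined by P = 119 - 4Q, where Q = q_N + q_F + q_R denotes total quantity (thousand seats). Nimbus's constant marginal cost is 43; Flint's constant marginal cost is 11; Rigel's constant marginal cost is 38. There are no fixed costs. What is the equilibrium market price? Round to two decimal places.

Nimbus's profit: π_N = (119 - 4Q)q_N - (43q_N). Setting ∂π_N/∂q_N = 0: 76 - 8q_N - 4(q_F + q_R) = 0.
Flint's profit: π_F = (119 - 4Q)q_F - (11q_F). Setting ∂π_F/∂q_F = 0: 108 - 8q_F - 4(q_N + q_R) = 0.
Rigel's first-order condition: 81 - 8q_R - 4(q_N + q_F) = 0.
Summing all 3 equations gives 265 − 16Q = 0, hence Q = 265/16.
Back-substituting: q_N = (76 − 265/4)/4 = 39/16, q_F = (108 − 265/4)/4 = 167/16, q_R = (81 − 265/4)/4 = 59/16.
Total output Q = 265/16, so price P = 119 - 4·(265/16) = 211/4.

52.75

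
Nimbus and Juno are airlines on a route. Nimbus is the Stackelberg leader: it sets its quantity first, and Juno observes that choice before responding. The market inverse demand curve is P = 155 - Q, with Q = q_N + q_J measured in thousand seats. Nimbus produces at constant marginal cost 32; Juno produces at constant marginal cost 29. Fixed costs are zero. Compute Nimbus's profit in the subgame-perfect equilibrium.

1800

The follower Juno best-responds to any q_N: π_J = (155 - Q)q_J - 29q_J.
Setting the follower's marginal profit to zero, 126 - q_N - 2q_J = 0, i.e. q_J = (126 - q_N)/2.
Nimbus substitutes q_J(q_N) into its own profit: π_N = q_N(155 - q_N - (126 - q_N)/2) - 32q_N = (92 - (1/2)q_N)q_N - 32q_N.
Leader FOC: 60 - q_N = 0, so q_N = 60.
Then q_J = (126 - 60)/2 = 33.
Price P = 155 - 93 = 62.
Nimbus's profit: (62 - 32)·60 = 1800.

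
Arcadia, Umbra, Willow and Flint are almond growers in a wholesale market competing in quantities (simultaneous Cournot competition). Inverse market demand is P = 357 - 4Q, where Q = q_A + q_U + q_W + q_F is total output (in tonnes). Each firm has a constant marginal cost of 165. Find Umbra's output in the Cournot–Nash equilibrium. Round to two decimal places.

9.60

Each firm earns π_i = (357 - 4Q)q_i - 165q_i.
First-order condition (treating rivals' output as given): 192 - 8q_i - 4·Σ_{j≠i} q_j = 0.
With identical firms every q_j equals q_i, so Σ_{j≠i} q_j = 3q_i and 192 = 20q_i, giving q_i = 48/5.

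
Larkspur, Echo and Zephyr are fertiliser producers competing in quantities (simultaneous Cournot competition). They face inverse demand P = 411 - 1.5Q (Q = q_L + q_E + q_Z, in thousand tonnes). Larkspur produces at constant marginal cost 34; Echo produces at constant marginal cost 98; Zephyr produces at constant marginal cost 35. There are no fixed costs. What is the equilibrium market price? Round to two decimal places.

144.50

Larkspur's profit: π_L = (411 - 1.5Q)q_L - (34q_L). Setting ∂π_L/∂q_L = 0: 377 - 3q_L - (3/2)(q_E + q_Z) = 0.
Echo's first-order condition: 313 - 3q_E - (3/2)(q_L + q_Z) = 0.
Zephyr's first-order condition: 376 - 3q_Z - (3/2)(q_L + q_E) = 0.
Adding the 3 first-order conditions: 1066 − 6Q = 0, so Q = 533/3.
Back-substituting: q_L = (377 − 533/2)/(3/2) = 221/3, q_E = (313 − 533/2)/(3/2) = 31, q_Z = (376 − 533/2)/(3/2) = 73.
Total output Q = 533/3, so price P = 411 - (3/2)·(533/3) = 289/2.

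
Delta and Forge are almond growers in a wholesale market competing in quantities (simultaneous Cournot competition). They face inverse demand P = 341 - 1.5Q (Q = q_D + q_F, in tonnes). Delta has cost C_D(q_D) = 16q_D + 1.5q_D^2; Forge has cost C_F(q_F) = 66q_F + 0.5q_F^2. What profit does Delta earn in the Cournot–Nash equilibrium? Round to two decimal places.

Delta's profit: π_D = (341 - 1.5Q)q_D - (16q_D + (3/2)q_D²). Setting ∂π_D/∂q_D = 0: 325 - 6q_D - (3/2)(q_F) = 0.
Forge's profit: π_F = (341 - 1.5Q)q_F - (66q_F + (1/2)q_F²). Setting ∂π_F/∂q_F = 0: 275 - 4q_F - (3/2)(q_D) = 0.
So q_D = (325 - (3/2)q_F)/6 and q_F = (275 - (3/2)q_D)/4.
Solving the pair: q_D = 40.8046, q_F = 1550/29.
Price P = 341 - (3/2)·94.2529 = 199.6207.
Delta's profit: 199.6207·40.8046 - 16·40.8046 - (3/2)·40.8046² = 4995.0456.

4995.05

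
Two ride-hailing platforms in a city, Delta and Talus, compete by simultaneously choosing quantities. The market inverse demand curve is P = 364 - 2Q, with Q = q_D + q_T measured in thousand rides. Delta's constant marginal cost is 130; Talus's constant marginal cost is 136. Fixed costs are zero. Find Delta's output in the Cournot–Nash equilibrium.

Delta's profit: π_D = (364 - 2Q)q_D - (130q_D). Setting ∂π_D/∂q_D = 0: 234 - 4q_D - 2(q_T) = 0.
Talus's profit: π_T = (364 - 2Q)q_T - (136q_T). Setting ∂π_T/∂q_T = 0: 228 - 4q_T - 2(q_D) = 0.
So q_D = (234 - 2q_T)/4 and q_T = (228 - 2q_D)/4.
Substituting one into the other gives q_D = 40 and q_T = 37.

40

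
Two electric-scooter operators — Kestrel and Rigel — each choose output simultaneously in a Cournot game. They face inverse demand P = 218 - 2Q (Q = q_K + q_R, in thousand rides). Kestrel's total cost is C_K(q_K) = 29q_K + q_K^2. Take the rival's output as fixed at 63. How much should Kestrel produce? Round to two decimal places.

10.50

With the rival's output fixed at 63, Kestrel's profit is π_K = (218 - 2·63 - 2q_K)q_K - (29q_K + q_K²) = (92 - 2q_K)q_K - (29q_K + q_K²).
∂π_K/∂q_K = 63 - 6q_K = 0, so q_K = 21/2.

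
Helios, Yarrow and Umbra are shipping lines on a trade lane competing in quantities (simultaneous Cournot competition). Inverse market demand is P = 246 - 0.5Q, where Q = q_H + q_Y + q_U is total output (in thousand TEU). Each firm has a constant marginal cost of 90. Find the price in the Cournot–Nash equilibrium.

A representative firm's profit is π_i = q_i(246 - 0.5Q) - 90q_i.
First-order condition (treating rivals' output as given): 156 - q_i - (1/2)·Σ_{j≠i} q_j = 0.
By symmetry each firm produces the same amount; substituting Σ_{j≠i} q_j = 2q_i yields q_i = 156/2 = 78.
Total output Q = 234, so price P = 246 - (1/2)·234 = 129.

129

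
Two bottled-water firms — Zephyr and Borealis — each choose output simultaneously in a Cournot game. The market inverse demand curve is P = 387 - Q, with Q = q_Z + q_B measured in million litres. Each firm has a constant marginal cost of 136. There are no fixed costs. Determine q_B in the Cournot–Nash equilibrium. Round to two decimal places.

Each firm earns π_i = (387 - Q)q_i - 136q_i.
Setting ∂π_i/∂q_i = 0 with rivals' quantities fixed: 251 - 2q_i - q_j = 0.
With identical firms every q_j equals q_i, so q_j = q_i and 251 = 3q_i, giving q_i = 251/3.

83.67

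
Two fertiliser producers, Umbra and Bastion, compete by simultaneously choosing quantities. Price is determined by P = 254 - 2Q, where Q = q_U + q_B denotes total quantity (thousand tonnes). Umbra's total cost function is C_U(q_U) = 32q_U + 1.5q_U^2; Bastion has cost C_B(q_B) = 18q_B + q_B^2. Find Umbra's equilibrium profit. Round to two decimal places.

Umbra's profit: π_U = (254 - 2Q)q_U - (32q_U + (3/2)q_U²). Setting ∂π_U/∂q_U = 0: 222 - 7q_U - 2(q_B) = 0.
Bastion's first-order condition: 236 - 6q_B - 2(q_U) = 0.
Best responses: q_U = (222 - 2q_B)/7, q_B = (236 - 2q_U)/6.
Substituting one into the other gives q_U = 430/19 and q_B = 604/19.
Price P = 254 - 2·(1034/19) = 145.1579.
Umbra's profit: 145.1579·(430/19) - 32·(430/19) - (3/2)(430/19)² = 1792.6593.

1792.66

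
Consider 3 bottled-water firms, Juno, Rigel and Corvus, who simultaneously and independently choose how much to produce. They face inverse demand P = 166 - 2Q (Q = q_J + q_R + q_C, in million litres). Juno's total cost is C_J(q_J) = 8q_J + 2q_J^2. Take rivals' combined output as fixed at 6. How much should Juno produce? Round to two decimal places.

18.25

With rivals' combined output fixed at 6, Juno's profit is π_J = (166 - 2·6 - 2q_J)q_J - (8q_J + 2q_J²) = (154 - 2q_J)q_J - (8q_J + 2q_J²).
∂π_J/∂q_J = 146 - 8q_J = 0, so q_J = 73/4.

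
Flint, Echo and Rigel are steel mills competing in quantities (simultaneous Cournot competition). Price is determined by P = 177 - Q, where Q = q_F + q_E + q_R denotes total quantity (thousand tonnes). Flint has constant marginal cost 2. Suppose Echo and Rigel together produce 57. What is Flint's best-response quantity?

With rivals' combined output fixed at 57, Flint's profit is π_F = (177 - 57 - q_F)q_F - (2q_F) = (120 - q_F)q_F - (2q_F).
∂π_F/∂q_F = 118 - 2q_F = 0, so q_F = 59.

59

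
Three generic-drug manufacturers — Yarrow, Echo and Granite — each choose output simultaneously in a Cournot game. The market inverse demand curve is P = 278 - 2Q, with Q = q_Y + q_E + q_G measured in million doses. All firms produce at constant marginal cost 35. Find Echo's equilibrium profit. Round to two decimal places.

A representative firm's profit is π_i = q_i(278 - 2Q) - 35q_i.
Setting ∂π_i/∂q_i = 0 with rivals' quantities fixed: 243 - 4q_i - 2·Σ_{j≠i} q_j = 0.
By symmetry each firm produces the same amount; substituting Σ_{j≠i} q_j = 2q_i yields q_i = 243/8.
Price P = 278 - 2·(729/8) = 383/4.
Echo's profit: (383/4 - 35)·(243/8) = 1845.2813.

1845.28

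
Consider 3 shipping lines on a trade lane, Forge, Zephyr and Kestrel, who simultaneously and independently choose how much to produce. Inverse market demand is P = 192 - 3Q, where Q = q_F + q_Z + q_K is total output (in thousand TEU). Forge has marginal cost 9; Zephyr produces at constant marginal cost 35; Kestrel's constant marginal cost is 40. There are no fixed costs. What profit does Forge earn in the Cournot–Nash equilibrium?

1200

Forge's profit: π_F = (192 - 3Q)q_F - (9q_F). Setting ∂π_F/∂q_F = 0: 183 - 6q_F - 3(q_Z + q_K) = 0.
Zephyr's first-order condition: 157 - 6q_Z - 3(q_F + q_K) = 0.
Kestrel's profit: π_K = (192 - 3Q)q_K - (40q_K). Setting ∂π_K/∂q_K = 0: 152 - 6q_K - 3(q_F + q_Z) = 0.
Summing all 3 equations gives 492 − 12Q = 0, hence Q = 41.
Back-substituting: q_F = (183 − 123)/3 = 20, q_Z = (157 − 123)/3 = 34/3, q_K = (152 − 123)/3 = 29/3.
Price P = 192 - 3·41 = 69.
Forge's profit: (69 - 9)·20 = 1200.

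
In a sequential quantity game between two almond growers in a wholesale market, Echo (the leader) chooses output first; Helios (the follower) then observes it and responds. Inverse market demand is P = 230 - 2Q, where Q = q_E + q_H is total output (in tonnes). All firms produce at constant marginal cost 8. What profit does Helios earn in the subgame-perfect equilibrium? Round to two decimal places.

1540.13

The follower Helios best-responds to any q_E: π_H = (230 - 2Q)q_H - 8q_H.
∂π_H/∂q_H = 222 - 2q_E - 4q_H = 0 gives the reaction function q_H = (222 - 2q_E)/4.
Echo substitutes q_H(q_E) into its own profit: π_E = q_E(230 - 2q_E - (222 - 2q_E)/2) - 8q_E = (119 - q_E)q_E - 8q_E.
Leader FOC: 111 - 2q_E = 0, so q_E = 111/2.
Then q_H = (222 - 2·(111/2))/4 = 111/4.
Price P = 230 - 2·(333/4) = 127/2.
Helios's profit: (127/2 - 8)·(111/4) = 1540.1250.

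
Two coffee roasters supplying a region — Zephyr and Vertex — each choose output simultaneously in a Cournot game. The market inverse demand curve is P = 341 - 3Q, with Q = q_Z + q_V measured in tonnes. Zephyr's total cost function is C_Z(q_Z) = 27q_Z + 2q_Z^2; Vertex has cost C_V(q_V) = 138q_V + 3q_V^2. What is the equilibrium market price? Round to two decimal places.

Zephyr's profit: π_Z = (341 - 3Q)q_Z - (27q_Z + 2q_Z²). Setting ∂π_Z/∂q_Z = 0: 314 - 10q_Z - 3(q_V) = 0.
Vertex's profit: π_V = (341 - 3Q)q_V - (138q_V + 3q_V²). Setting ∂π_V/∂q_V = 0: 203 - 12q_V - 3(q_Z) = 0.
So q_Z = (314 - 3q_V)/10 and q_V = (203 - 3q_Z)/12.
Substituting one into the other gives q_Z = 1053/37 and q_V = 1088/111.
Total output Q = 38.2613, so price P = 341 - 3·38.2613 = 226.2162.

226.22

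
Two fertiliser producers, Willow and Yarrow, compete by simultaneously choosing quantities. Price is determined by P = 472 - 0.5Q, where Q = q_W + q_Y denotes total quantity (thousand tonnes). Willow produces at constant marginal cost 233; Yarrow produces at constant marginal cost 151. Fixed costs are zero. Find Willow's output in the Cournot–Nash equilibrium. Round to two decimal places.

Willow's profit: π_W = (472 - 0.5Q)q_W - (233q_W). Setting ∂π_W/∂q_W = 0: 239 - q_W - (1/2)(q_Y) = 0.
Yarrow's first-order condition: 321 - q_Y - (1/2)(q_W) = 0.
Rearranging gives the reaction functions q_W = (239 - (1/2)q_Y) and q_Y = (321 - (1/2)q_W).
Substituting one into the other gives q_W = 314/3 and q_Y = 806/3.

104.67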